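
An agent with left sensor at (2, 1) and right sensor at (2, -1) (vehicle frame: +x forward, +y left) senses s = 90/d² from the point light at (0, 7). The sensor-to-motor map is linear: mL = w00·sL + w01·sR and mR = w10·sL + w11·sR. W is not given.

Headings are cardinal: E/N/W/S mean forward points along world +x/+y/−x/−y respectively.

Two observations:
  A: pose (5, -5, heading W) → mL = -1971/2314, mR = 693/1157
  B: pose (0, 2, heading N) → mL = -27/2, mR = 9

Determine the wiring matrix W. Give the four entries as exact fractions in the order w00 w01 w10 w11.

-1 -1/2 1/2 1/2

obs A: pose=(5,-5,W) → sL=45/89, sR=9/13, mL=-1971/2314, mR=693/1157
obs B: pose=(0,2,N) → sL=9, sR=9, mL=-27/2, mR=9
sensor matrix S = [[45/89, 9/13], [9, 9]]; det S = -1944/1157
solve [mL_A; mL_B] = S·[w00; w01] and [mR_A; mR_B] = S·[w10; w11]:
  w00 = -1, w01 = -1/2, w10 = 1/2, w11 = 1/2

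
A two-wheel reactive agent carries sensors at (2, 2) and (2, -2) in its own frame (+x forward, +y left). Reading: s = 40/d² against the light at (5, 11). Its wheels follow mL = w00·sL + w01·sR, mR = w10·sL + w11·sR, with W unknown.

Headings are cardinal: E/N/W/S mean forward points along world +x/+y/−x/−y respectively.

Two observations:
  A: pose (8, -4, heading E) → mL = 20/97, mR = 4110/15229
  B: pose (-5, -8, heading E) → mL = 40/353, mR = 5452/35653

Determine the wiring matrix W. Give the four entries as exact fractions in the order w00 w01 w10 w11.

1 0 1 1/2

obs A: pose=(8,-4,E) → sL=20/97, sR=20/157, mL=20/97, mR=4110/15229
obs B: pose=(-5,-8,E) → sL=40/353, sR=8/101, mL=40/353, mR=5452/35653
sensor matrix S = [[20/97, 20/157], [40/353, 8/101]]; det S = 1029760/542959537
solve [mL_A; mL_B] = S·[w00; w01] and [mR_A; mR_B] = S·[w10; w11]:
  w00 = 1, w01 = 0, w10 = 1, w11 = 1/2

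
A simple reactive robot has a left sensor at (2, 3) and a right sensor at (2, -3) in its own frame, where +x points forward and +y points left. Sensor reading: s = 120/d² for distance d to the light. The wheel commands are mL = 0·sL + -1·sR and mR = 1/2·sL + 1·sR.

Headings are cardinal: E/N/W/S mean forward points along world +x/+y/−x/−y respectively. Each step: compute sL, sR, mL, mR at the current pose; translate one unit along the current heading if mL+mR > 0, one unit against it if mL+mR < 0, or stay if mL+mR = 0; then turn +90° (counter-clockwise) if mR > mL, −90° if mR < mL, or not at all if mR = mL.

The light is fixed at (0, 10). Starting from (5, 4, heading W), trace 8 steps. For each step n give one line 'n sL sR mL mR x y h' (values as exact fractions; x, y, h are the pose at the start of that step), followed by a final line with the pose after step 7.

0 4/3 20/3 -20/3 22/3 5 4 W
1 120/113 24/13 -24/13 3492/1469 4 4 S
2 30/13 15/17 -15/17 450/221 4 3 E
3 120/29 120/89 -120/89 8820/2581 5 3 N
4 4/3 20/3 -20/3 22/3 5 4 W
5 120/113 24/13 -24/13 3492/1469 4 4 S
6 30/13 15/17 -15/17 450/221 4 3 E
7 120/29 120/89 -120/89 8820/2581 5 3 N
final 5 4 W

n=0: pose=(5,4,W); sL=4/3, sR=20/3; mL=-20/3, mR=22/3; mL+mR=2/3 → advance +1; mR−mL=14 → turn +1·90°
n=1: pose=(4,4,S); sL=120/113, sR=24/13; mL=-24/13, mR=3492/1469; mL+mR=60/113 → advance +1; mR−mL=6204/1469 → turn +1·90°
n=2: pose=(4,3,E); sL=30/13, sR=15/17; mL=-15/17, mR=450/221; mL+mR=15/13 → advance +1; mR−mL=645/221 → turn +1·90°
n=3: pose=(5,3,N); sL=120/29, sR=120/89; mL=-120/89, mR=8820/2581; mL+mR=60/29 → advance +1; mR−mL=12300/2581 → turn +1·90°
n=4: pose=(5,4,W); sL=4/3, sR=20/3; mL=-20/3, mR=22/3; mL+mR=2/3 → advance +1; mR−mL=14 → turn +1·90°
n=5: pose=(4,4,S); sL=120/113, sR=24/13; mL=-24/13, mR=3492/1469; mL+mR=60/113 → advance +1; mR−mL=6204/1469 → turn +1·90°
n=6: pose=(4,3,E); sL=30/13, sR=15/17; mL=-15/17, mR=450/221; mL+mR=15/13 → advance +1; mR−mL=645/221 → turn +1·90°
n=7: pose=(5,3,N); sL=120/29, sR=120/89; mL=-120/89, mR=8820/2581; mL+mR=60/29 → advance +1; mR−mL=12300/2581 → turn +1·90°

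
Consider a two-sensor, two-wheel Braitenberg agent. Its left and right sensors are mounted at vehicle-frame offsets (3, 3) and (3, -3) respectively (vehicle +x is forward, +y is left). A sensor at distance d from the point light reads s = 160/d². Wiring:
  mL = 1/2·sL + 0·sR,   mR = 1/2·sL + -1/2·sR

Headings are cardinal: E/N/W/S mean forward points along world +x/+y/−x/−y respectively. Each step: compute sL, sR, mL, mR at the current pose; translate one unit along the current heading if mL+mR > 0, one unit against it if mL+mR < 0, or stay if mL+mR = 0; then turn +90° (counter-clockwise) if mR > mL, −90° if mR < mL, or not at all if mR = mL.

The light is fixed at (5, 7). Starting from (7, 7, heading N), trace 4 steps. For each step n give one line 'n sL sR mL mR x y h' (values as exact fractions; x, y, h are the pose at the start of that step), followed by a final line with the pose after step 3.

0 16 80/17 8 96/17 7 7 N
1 160/41 160/29 80/41 -960/1189 7 8 E
2 4 40 2 -18 8 8 S
3 160 32/5 80 384/5 8 9 W
final 7 9 N

n=0: pose=(7,7,N); sL=16, sR=80/17; mL=8, mR=96/17; mL+mR=232/17 → advance +1; mR−mL=-40/17 → turn -1·90°
n=1: pose=(7,8,E); sL=160/41, sR=160/29; mL=80/41, mR=-960/1189; mL+mR=1360/1189 → advance +1; mR−mL=-80/29 → turn -1·90°
n=2: pose=(8,8,S); sL=4, sR=40; mL=2, mR=-18; mL+mR=-16 → advance -1; mR−mL=-20 → turn -1·90°
n=3: pose=(8,9,W); sL=160, sR=32/5; mL=80, mR=384/5; mL+mR=784/5 → advance +1; mR−mL=-16/5 → turn -1·90°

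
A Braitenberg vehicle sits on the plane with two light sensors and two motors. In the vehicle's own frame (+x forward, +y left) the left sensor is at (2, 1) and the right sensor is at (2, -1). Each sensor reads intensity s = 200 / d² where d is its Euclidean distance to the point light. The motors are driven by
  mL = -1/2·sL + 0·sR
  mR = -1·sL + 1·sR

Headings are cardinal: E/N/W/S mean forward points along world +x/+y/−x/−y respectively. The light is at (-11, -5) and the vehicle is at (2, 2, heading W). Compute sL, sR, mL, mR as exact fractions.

200/157 40/37 -100/157 -1120/5809

left sensor world pos  = (0, 1); dL² = 157
right sensor world pos = (0, 3); dR² = 185
sL = 200/157 = 200/157
sR = 200/185 = 40/37
mL = -1/2·sL + 0·sR = -100/157
mR = -1·sL + 1·sR = -1120/5809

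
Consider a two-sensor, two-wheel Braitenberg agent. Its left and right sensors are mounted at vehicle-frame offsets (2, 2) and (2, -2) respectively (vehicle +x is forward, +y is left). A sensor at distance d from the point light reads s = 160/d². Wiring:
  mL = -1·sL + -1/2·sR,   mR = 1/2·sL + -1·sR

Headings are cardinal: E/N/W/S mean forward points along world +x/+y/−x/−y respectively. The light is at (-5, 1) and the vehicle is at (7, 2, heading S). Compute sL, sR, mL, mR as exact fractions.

160/197 160/101 -31920/19897 -23440/19897

left sensor world pos  = (9, 0); dL² = 197
right sensor world pos = (5, 0); dR² = 101
sL = 160/197 = 160/197
sR = 160/101 = 160/101
mL = -1·sL + -1/2·sR = -31920/19897
mR = 1/2·sL + -1·sR = -23440/19897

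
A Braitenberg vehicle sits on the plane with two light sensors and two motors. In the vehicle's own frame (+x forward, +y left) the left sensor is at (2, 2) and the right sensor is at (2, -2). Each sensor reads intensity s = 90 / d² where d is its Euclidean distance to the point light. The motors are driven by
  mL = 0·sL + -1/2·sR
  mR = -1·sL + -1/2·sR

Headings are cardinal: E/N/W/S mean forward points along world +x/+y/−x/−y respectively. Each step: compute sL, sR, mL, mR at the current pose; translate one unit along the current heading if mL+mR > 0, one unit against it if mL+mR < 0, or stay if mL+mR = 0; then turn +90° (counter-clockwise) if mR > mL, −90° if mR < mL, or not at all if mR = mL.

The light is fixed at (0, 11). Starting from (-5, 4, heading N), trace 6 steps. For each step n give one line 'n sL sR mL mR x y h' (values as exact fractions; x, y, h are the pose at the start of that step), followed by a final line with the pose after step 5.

n=0: pose=(-5,4,N); sL=45/37, sR=45/17; mL=-45/34, mR=-3195/1258; mL+mR=-2430/629 → advance -1; mR−mL=-45/37 → turn -1·90°
n=1: pose=(-5,3,E); sL=2, sR=90/109; mL=-45/109, mR=-263/109; mL+mR=-308/109 → advance -1; mR−mL=-2 → turn -1·90°
n=2: pose=(-6,3,S); sL=45/58, sR=45/82; mL=-45/164, mR=-4995/4756; mL+mR=-1575/1189 → advance -1; mR−mL=-45/58 → turn -1·90°
n=3: pose=(-6,4,W); sL=18/29, sR=90/89; mL=-45/89, mR=-2907/2581; mL+mR=-4212/2581 → advance -1; mR−mL=-18/29 → turn -1·90°
n=4: pose=(-5,4,N); sL=45/37, sR=45/17; mL=-45/34, mR=-3195/1258; mL+mR=-2430/629 → advance -1; mR−mL=-45/37 → turn -1·90°
n=5: pose=(-5,3,E); sL=2, sR=90/109; mL=-45/109, mR=-263/109; mL+mR=-308/109 → advance -1; mR−mL=-2 → turn -1·90°

0 45/37 45/17 -45/34 -3195/1258 -5 4 N
1 2 90/109 -45/109 -263/109 -5 3 E
2 45/58 45/82 -45/164 -4995/4756 -6 3 S
3 18/29 90/89 -45/89 -2907/2581 -6 4 W
4 45/37 45/17 -45/34 -3195/1258 -5 4 N
5 2 90/109 -45/109 -263/109 -5 3 E
final -6 3 S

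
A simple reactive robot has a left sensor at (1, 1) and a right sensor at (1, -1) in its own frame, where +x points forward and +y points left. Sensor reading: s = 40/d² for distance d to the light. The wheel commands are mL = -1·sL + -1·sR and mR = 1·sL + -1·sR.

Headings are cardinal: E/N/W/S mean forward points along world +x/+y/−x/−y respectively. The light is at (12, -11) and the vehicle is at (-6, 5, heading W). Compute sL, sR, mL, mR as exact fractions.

left sensor world pos  = (-7, 4); dL² = 586
right sensor world pos = (-7, 6); dR² = 650
sL = 40/586 = 20/293
sR = 40/650 = 4/65
mL = -1·sL + -1·sR = -2472/19045
mR = 1·sL + -1·sR = 128/19045

20/293 4/65 -2472/19045 128/19045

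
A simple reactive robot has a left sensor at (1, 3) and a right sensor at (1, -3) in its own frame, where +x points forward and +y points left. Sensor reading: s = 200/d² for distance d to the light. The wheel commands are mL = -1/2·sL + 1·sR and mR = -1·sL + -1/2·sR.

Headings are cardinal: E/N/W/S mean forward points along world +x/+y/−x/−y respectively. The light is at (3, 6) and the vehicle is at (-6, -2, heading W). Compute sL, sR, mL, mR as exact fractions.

200/221 8/5 1268/1105 -1884/1105

left sensor world pos  = (-7, -5); dL² = 221
right sensor world pos = (-7, 1); dR² = 125
sL = 200/221 = 200/221
sR = 200/125 = 8/5
mL = -1/2·sL + 1·sR = 1268/1105
mR = -1·sL + -1/2·sR = -1884/1105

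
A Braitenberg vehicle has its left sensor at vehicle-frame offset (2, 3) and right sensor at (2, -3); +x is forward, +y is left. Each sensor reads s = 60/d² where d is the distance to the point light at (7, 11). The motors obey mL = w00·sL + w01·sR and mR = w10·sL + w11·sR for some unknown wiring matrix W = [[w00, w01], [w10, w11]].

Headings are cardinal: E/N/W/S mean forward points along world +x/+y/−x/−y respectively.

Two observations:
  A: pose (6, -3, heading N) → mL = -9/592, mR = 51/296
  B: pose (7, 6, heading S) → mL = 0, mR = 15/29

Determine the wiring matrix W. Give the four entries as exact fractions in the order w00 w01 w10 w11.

1/2 -1/2 1 -1/2

obs A: pose=(6,-3,N) → sL=3/8, sR=15/37, mL=-9/592, mR=51/296
obs B: pose=(7,6,S) → sL=30/29, sR=30/29, mL=0, mR=15/29
sensor matrix S = [[3/8, 15/37], [30/29, 30/29]]; det S = -135/4292
solve [mL_A; mL_B] = S·[w00; w01] and [mR_A; mR_B] = S·[w10; w11]:
  w00 = 1/2, w01 = -1/2, w10 = 1, w11 = -1/2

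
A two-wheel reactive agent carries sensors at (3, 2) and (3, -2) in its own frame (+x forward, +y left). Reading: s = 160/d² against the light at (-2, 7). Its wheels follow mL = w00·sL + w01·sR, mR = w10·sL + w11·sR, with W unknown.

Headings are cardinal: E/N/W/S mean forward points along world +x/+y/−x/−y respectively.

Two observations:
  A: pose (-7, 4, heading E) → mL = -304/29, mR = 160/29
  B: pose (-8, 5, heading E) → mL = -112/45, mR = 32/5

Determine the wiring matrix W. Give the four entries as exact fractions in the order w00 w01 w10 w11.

-1/2 1 0 1

obs A: pose=(-7,4,E) → sL=32, sR=160/29, mL=-304/29, mR=160/29
obs B: pose=(-8,5,E) → sL=160/9, sR=32/5, mL=-112/45, mR=32/5
sensor matrix S = [[32, 160/29], [160/9, 32/5]]; det S = 139264/1305
solve [mL_A; mL_B] = S·[w00; w01] and [mR_A; mR_B] = S·[w10; w11]:
  w00 = -1/2, w01 = 1, w10 = 0, w11 = 1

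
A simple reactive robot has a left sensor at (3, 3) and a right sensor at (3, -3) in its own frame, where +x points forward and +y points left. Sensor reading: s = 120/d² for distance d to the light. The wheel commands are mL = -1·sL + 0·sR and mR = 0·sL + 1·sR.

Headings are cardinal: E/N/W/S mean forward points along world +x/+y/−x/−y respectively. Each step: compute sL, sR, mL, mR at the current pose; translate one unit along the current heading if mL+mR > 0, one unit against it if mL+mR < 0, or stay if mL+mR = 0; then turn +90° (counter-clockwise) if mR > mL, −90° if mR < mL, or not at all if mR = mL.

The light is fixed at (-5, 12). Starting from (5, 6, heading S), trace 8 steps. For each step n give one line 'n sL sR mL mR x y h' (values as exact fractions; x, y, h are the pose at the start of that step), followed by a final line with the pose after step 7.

0 12/25 12/13 -12/25 12/13 5 6 S
1 24/37 120/269 -24/37 120/269 5 5 E
2 30/13 3/4 -30/13 3/4 4 5 N
3 120/157 120/61 -120/157 120/61 4 4 W
4 60/121 60/73 -60/121 60/73 3 4 S
5 120/157 24/53 -120/157 24/53 3 3 E
6 30/13 15/17 -30/13 15/17 2 3 N
7 24/37 24/13 -24/37 24/13 2 2 W
final 1 2 S

n=0: pose=(5,6,S); sL=12/25, sR=12/13; mL=-12/25, mR=12/13; mL+mR=144/325 → advance +1; mR−mL=456/325 → turn +1·90°
n=1: pose=(5,5,E); sL=24/37, sR=120/269; mL=-24/37, mR=120/269; mL+mR=-2016/9953 → advance -1; mR−mL=10896/9953 → turn +1·90°
n=2: pose=(4,5,N); sL=30/13, sR=3/4; mL=-30/13, mR=3/4; mL+mR=-81/52 → advance -1; mR−mL=159/52 → turn +1·90°
n=3: pose=(4,4,W); sL=120/157, sR=120/61; mL=-120/157, mR=120/61; mL+mR=11520/9577 → advance +1; mR−mL=26160/9577 → turn +1·90°
n=4: pose=(3,4,S); sL=60/121, sR=60/73; mL=-60/121, mR=60/73; mL+mR=2880/8833 → advance +1; mR−mL=11640/8833 → turn +1·90°
n=5: pose=(3,3,E); sL=120/157, sR=24/53; mL=-120/157, mR=24/53; mL+mR=-2592/8321 → advance -1; mR−mL=10128/8321 → turn +1·90°
n=6: pose=(2,3,N); sL=30/13, sR=15/17; mL=-30/13, mR=15/17; mL+mR=-315/221 → advance -1; mR−mL=705/221 → turn +1·90°
n=7: pose=(2,2,W); sL=24/37, sR=24/13; mL=-24/37, mR=24/13; mL+mR=576/481 → advance +1; mR−mL=1200/481 → turn +1·90°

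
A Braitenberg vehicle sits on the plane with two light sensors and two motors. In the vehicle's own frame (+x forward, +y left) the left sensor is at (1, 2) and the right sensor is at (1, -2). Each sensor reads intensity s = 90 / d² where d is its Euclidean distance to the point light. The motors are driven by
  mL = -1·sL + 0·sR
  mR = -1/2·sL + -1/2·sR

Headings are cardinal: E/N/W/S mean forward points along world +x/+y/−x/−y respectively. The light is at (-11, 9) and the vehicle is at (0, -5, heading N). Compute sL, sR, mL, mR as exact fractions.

9/25 45/169 -9/25 -1323/4225

left sensor world pos  = (-2, -4); dL² = 250
right sensor world pos = (2, -4); dR² = 338
sL = 90/250 = 9/25
sR = 90/338 = 45/169
mL = -1·sL + 0·sR = -9/25
mR = -1/2·sL + -1/2·sR = -1323/4225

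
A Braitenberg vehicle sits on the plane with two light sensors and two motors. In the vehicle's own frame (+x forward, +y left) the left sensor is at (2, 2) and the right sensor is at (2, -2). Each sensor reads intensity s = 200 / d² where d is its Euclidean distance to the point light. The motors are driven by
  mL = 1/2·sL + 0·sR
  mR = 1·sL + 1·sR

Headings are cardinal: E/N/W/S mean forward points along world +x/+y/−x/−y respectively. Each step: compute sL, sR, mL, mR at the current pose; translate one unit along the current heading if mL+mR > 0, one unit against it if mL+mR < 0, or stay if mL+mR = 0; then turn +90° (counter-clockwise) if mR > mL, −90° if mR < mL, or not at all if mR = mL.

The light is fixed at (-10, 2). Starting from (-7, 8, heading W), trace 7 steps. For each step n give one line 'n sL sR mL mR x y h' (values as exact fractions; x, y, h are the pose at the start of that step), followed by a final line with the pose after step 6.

0 200/17 40/13 100/17 3280/221 -7 8 W
1 25/4 25/2 25/8 75/4 -8 8 S
2 40/13 8 20/13 144/13 -8 7 E
3 4 100/37 2 248/37 -7 7 N
4 200/17 40/13 100/17 3280/221 -7 8 W
5 25/4 25/2 25/8 75/4 -8 8 S
6 40/13 8 20/13 144/13 -8 7 E
final -7 7 N

n=0: pose=(-7,8,W); sL=200/17, sR=40/13; mL=100/17, mR=3280/221; mL+mR=4580/221 → advance +1; mR−mL=1980/221 → turn +1·90°
n=1: pose=(-8,8,S); sL=25/4, sR=25/2; mL=25/8, mR=75/4; mL+mR=175/8 → advance +1; mR−mL=125/8 → turn +1·90°
n=2: pose=(-8,7,E); sL=40/13, sR=8; mL=20/13, mR=144/13; mL+mR=164/13 → advance +1; mR−mL=124/13 → turn +1·90°
n=3: pose=(-7,7,N); sL=4, sR=100/37; mL=2, mR=248/37; mL+mR=322/37 → advance +1; mR−mL=174/37 → turn +1·90°
n=4: pose=(-7,8,W); sL=200/17, sR=40/13; mL=100/17, mR=3280/221; mL+mR=4580/221 → advance +1; mR−mL=1980/221 → turn +1·90°
n=5: pose=(-8,8,S); sL=25/4, sR=25/2; mL=25/8, mR=75/4; mL+mR=175/8 → advance +1; mR−mL=125/8 → turn +1·90°
n=6: pose=(-8,7,E); sL=40/13, sR=8; mL=20/13, mR=144/13; mL+mR=164/13 → advance +1; mR−mL=124/13 → turn +1·90°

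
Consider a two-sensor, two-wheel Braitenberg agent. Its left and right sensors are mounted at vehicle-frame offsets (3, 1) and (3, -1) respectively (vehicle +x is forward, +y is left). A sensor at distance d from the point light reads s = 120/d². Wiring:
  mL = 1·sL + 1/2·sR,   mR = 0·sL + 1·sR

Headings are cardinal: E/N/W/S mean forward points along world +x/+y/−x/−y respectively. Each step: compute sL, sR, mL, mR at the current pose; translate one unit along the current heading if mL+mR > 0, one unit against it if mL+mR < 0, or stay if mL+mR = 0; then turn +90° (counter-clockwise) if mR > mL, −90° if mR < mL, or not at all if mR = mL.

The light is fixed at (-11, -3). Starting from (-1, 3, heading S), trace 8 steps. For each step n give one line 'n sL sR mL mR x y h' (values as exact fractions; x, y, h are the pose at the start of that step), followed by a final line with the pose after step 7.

0 12/13 4/3 62/39 4/3 -1 3 S
1 24/13 24/17 564/221 24/17 -1 2 W
2 15/16 30/41 855/656 30/41 -2 2 N
3 120/193 120/169 31860/32617 120/169 -2 3 E
4 12/13 4/3 62/39 4/3 -1 3 S
5 24/13 24/17 564/221 24/17 -1 2 W
6 15/16 30/41 855/656 30/41 -2 2 N
7 120/193 120/169 31860/32617 120/169 -2 3 E
final -1 3 S

n=0: pose=(-1,3,S); sL=12/13, sR=4/3; mL=62/39, mR=4/3; mL+mR=38/13 → advance +1; mR−mL=-10/39 → turn -1·90°
n=1: pose=(-1,2,W); sL=24/13, sR=24/17; mL=564/221, mR=24/17; mL+mR=876/221 → advance +1; mR−mL=-252/221 → turn -1·90°
n=2: pose=(-2,2,N); sL=15/16, sR=30/41; mL=855/656, mR=30/41; mL+mR=1335/656 → advance +1; mR−mL=-375/656 → turn -1·90°
n=3: pose=(-2,3,E); sL=120/193, sR=120/169; mL=31860/32617, mR=120/169; mL+mR=55020/32617 → advance +1; mR−mL=-8700/32617 → turn -1·90°
n=4: pose=(-1,3,S); sL=12/13, sR=4/3; mL=62/39, mR=4/3; mL+mR=38/13 → advance +1; mR−mL=-10/39 → turn -1·90°
n=5: pose=(-1,2,W); sL=24/13, sR=24/17; mL=564/221, mR=24/17; mL+mR=876/221 → advance +1; mR−mL=-252/221 → turn -1·90°
n=6: pose=(-2,2,N); sL=15/16, sR=30/41; mL=855/656, mR=30/41; mL+mR=1335/656 → advance +1; mR−mL=-375/656 → turn -1·90°
n=7: pose=(-2,3,E); sL=120/193, sR=120/169; mL=31860/32617, mR=120/169; mL+mR=55020/32617 → advance +1; mR−mL=-8700/32617 → turn -1·90°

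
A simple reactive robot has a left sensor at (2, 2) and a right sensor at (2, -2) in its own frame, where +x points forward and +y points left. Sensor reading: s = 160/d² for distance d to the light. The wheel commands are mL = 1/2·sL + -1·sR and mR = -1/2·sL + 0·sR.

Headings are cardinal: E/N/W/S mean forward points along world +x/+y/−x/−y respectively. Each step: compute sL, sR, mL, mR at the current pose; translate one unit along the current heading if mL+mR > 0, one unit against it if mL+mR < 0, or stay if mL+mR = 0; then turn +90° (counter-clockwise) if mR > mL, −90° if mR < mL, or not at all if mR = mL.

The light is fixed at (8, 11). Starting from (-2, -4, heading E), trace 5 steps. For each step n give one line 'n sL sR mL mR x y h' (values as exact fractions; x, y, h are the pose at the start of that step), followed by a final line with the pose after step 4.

0 160/233 160/353 -9040/82249 -80/233 -2 -4 E
1 16/37 80/229 -1128/8473 -8/37 -3 -4 S
2 32/85 160/313 -8592/26605 -16/85 -3 -3 W
3 1/2 2/5 -3/20 -1/4 -2 -3 S
4 160/369 32/53 -7568/19557 -80/369 -2 -2 W
final -1 -2 S

n=0: pose=(-2,-4,E); sL=160/233, sR=160/353; mL=-9040/82249, mR=-80/233; mL+mR=-160/353 → advance -1; mR−mL=-19200/82249 → turn -1·90°
n=1: pose=(-3,-4,S); sL=16/37, sR=80/229; mL=-1128/8473, mR=-8/37; mL+mR=-80/229 → advance -1; mR−mL=-704/8473 → turn -1·90°
n=2: pose=(-3,-3,W); sL=32/85, sR=160/313; mL=-8592/26605, mR=-16/85; mL+mR=-160/313 → advance -1; mR−mL=3584/26605 → turn +1·90°
n=3: pose=(-2,-3,S); sL=1/2, sR=2/5; mL=-3/20, mR=-1/4; mL+mR=-2/5 → advance -1; mR−mL=-1/10 → turn -1·90°
n=4: pose=(-2,-2,W); sL=160/369, sR=32/53; mL=-7568/19557, mR=-80/369; mL+mR=-32/53 → advance -1; mR−mL=3328/19557 → turn +1·90°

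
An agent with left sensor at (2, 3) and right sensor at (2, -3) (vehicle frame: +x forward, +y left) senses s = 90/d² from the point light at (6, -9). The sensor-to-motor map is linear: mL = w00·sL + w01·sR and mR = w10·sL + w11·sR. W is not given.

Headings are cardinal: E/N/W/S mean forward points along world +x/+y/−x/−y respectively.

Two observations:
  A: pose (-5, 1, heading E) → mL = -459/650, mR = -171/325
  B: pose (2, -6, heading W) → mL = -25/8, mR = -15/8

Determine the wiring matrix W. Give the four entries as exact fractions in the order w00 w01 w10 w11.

-1 -1/2 -1/2 -1/2

obs A: pose=(-5,1,E) → sL=9/25, sR=9/13, mL=-459/650, mR=-171/325
obs B: pose=(2,-6,W) → sL=5/2, sR=5/4, mL=-25/8, mR=-15/8
sensor matrix S = [[9/25, 9/13], [5/2, 5/4]]; det S = -333/260
solve [mL_A; mL_B] = S·[w00; w01] and [mR_A; mR_B] = S·[w10; w11]:
  w00 = -1, w01 = -1/2, w10 = -1/2, w11 = -1/2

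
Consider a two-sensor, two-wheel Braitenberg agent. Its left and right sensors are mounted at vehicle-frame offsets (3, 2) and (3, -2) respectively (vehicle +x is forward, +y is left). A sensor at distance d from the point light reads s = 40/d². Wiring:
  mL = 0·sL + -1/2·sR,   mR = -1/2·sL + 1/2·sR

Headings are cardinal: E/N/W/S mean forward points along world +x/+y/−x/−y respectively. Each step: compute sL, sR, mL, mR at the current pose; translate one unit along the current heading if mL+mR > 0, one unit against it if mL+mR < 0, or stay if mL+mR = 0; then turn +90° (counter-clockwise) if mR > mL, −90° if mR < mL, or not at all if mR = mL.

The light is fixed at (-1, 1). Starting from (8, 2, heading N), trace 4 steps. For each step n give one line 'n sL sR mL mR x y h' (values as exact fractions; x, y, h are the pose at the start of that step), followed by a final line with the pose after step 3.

0 8/13 40/137 -20/137 -288/1781 8 2 N
1 10/37 10/37 -5/37 0 8 1 E
2 8/9 40/109 -20/109 -256/981 7 1 N
3 20/61 4/13 -2/13 -8/793 7 0 E
final 6 0 N

n=0: pose=(8,2,N); sL=8/13, sR=40/137; mL=-20/137, mR=-288/1781; mL+mR=-4/13 → advance -1; mR−mL=-28/1781 → turn -1·90°
n=1: pose=(8,1,E); sL=10/37, sR=10/37; mL=-5/37, mR=0; mL+mR=-5/37 → advance -1; mR−mL=5/37 → turn +1·90°
n=2: pose=(7,1,N); sL=8/9, sR=40/109; mL=-20/109, mR=-256/981; mL+mR=-4/9 → advance -1; mR−mL=-76/981 → turn -1·90°
n=3: pose=(7,0,E); sL=20/61, sR=4/13; mL=-2/13, mR=-8/793; mL+mR=-10/61 → advance -1; mR−mL=114/793 → turn +1·90°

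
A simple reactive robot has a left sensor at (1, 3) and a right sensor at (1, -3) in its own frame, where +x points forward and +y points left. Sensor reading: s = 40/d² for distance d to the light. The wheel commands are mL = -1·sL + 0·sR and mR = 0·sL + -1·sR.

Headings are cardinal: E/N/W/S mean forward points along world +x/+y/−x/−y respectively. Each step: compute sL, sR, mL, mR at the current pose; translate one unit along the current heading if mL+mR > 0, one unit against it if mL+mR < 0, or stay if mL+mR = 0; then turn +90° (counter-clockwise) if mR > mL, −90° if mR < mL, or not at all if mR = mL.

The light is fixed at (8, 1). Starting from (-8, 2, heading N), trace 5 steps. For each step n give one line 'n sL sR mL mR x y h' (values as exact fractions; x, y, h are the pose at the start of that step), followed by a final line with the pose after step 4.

0 8/73 40/173 -8/73 -40/173 -8 2 N
1 20/117 20/117 -20/117 -20/117 -8 1 E
2 8/53 8/53 -8/53 -8/53 -9 1 E
3 20/149 20/149 -20/149 -20/149 -10 1 E
4 40/333 40/333 -40/333 -40/333 -11 1 E
final -12 1 E

n=0: pose=(-8,2,N); sL=8/73, sR=40/173; mL=-8/73, mR=-40/173; mL+mR=-4304/12629 → advance -1; mR−mL=-1536/12629 → turn -1·90°
n=1: pose=(-8,1,E); sL=20/117, sR=20/117; mL=-20/117, mR=-20/117; mL+mR=-40/117 → advance -1; mR−mL=0 → turn +0·90°
n=2: pose=(-9,1,E); sL=8/53, sR=8/53; mL=-8/53, mR=-8/53; mL+mR=-16/53 → advance -1; mR−mL=0 → turn +0·90°
n=3: pose=(-10,1,E); sL=20/149, sR=20/149; mL=-20/149, mR=-20/149; mL+mR=-40/149 → advance -1; mR−mL=0 → turn +0·90°
n=4: pose=(-11,1,E); sL=40/333, sR=40/333; mL=-40/333, mR=-40/333; mL+mR=-80/333 → advance -1; mR−mL=0 → turn +0·90°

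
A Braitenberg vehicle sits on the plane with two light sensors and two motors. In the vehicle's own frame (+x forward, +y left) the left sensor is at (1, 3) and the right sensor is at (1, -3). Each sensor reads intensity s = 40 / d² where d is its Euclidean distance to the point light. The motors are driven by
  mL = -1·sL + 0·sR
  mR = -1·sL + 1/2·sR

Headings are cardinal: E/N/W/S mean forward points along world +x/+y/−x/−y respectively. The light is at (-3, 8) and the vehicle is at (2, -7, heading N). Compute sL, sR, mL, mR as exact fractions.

left sensor world pos  = (-1, -6); dL² = 200
right sensor world pos = (5, -6); dR² = 260
sL = 40/200 = 1/5
sR = 40/260 = 2/13
mL = -1·sL + 0·sR = -1/5
mR = -1·sL + 1/2·sR = -8/65

1/5 2/13 -1/5 -8/65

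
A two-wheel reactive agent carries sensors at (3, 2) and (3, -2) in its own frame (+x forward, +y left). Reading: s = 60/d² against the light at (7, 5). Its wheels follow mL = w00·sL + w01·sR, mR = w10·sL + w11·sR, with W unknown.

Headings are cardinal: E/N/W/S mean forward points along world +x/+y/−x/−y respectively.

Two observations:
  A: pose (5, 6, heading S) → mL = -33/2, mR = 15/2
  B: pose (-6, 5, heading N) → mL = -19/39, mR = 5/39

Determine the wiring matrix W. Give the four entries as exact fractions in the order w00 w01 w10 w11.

obs A: pose=(5,6,S) → sL=15, sR=3, mL=-33/2, mR=15/2
obs B: pose=(-6,5,N) → sL=10/39, sR=6/13, mL=-19/39, mR=5/39
sensor matrix S = [[15, 3], [10/39, 6/13]]; det S = 80/13
solve [mL_A; mL_B] = S·[w00; w01] and [mR_A; mR_B] = S·[w10; w11]:
  w00 = -1, w01 = -1/2, w10 = 1/2, w11 = 0

-1 -1/2 1/2 0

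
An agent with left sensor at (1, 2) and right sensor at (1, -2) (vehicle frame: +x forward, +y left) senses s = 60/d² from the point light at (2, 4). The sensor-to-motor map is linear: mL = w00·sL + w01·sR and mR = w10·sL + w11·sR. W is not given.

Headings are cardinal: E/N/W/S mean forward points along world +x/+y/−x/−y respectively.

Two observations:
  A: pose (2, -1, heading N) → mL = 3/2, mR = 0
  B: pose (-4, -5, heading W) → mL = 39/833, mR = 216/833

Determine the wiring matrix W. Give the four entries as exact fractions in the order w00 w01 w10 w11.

1 -1/2 -1 1

obs A: pose=(2,-1,N) → sL=3, sR=3, mL=3/2, mR=0
obs B: pose=(-4,-5,W) → sL=6/17, sR=30/49, mL=39/833, mR=216/833
sensor matrix S = [[3, 3], [6/17, 30/49]]; det S = 648/833
solve [mL_A; mL_B] = S·[w00; w01] and [mR_A; mR_B] = S·[w10; w11]:
  w00 = 1, w01 = -1/2, w10 = -1, w11 = 1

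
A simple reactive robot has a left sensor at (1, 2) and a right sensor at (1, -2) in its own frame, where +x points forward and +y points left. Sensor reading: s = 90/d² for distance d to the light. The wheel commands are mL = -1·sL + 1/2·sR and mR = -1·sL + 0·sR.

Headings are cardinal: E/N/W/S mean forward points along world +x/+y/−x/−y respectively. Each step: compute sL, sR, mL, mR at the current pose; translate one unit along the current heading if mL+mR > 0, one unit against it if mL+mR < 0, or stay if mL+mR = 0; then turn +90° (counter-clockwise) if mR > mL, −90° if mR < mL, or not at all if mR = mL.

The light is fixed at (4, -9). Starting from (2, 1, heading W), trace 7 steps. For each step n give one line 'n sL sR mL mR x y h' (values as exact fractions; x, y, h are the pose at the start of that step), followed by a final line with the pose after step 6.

0 90/73 10/17 -1165/1241 -90/73 2 1 W
1 9/13 45/61 -513/1586 -9/13 3 1 N
2 90/121 90/49 1035/5929 -90/121 3 0 E
3 45/32 9/8 -27/32 -45/32 2 0 S
4 90/73 10/17 -1165/1241 -90/73 2 1 W
5 9/13 45/61 -513/1586 -9/13 3 1 N
6 90/121 90/49 1035/5929 -90/121 3 0 E
final 2 0 S

n=0: pose=(2,1,W); sL=90/73, sR=10/17; mL=-1165/1241, mR=-90/73; mL+mR=-2695/1241 → advance -1; mR−mL=-5/17 → turn -1·90°
n=1: pose=(3,1,N); sL=9/13, sR=45/61; mL=-513/1586, mR=-9/13; mL+mR=-1611/1586 → advance -1; mR−mL=-45/122 → turn -1·90°
n=2: pose=(3,0,E); sL=90/121, sR=90/49; mL=1035/5929, mR=-90/121; mL+mR=-3375/5929 → advance -1; mR−mL=-45/49 → turn -1·90°
n=3: pose=(2,0,S); sL=45/32, sR=9/8; mL=-27/32, mR=-45/32; mL+mR=-9/4 → advance -1; mR−mL=-9/16 → turn -1·90°
n=4: pose=(2,1,W); sL=90/73, sR=10/17; mL=-1165/1241, mR=-90/73; mL+mR=-2695/1241 → advance -1; mR−mL=-5/17 → turn -1·90°
n=5: pose=(3,1,N); sL=9/13, sR=45/61; mL=-513/1586, mR=-9/13; mL+mR=-1611/1586 → advance -1; mR−mL=-45/122 → turn -1·90°
n=6: pose=(3,0,E); sL=90/121, sR=90/49; mL=1035/5929, mR=-90/121; mL+mR=-3375/5929 → advance -1; mR−mL=-45/49 → turn -1·90°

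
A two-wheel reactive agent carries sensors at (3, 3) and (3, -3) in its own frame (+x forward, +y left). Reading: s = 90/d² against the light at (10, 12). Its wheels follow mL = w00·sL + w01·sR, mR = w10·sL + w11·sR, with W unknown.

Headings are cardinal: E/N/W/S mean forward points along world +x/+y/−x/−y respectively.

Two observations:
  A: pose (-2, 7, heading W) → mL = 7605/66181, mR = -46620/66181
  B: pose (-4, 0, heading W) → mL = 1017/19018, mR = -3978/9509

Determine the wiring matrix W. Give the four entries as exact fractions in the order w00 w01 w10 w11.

1 -1/2 -1 -1

obs A: pose=(-2,7,W) → sL=90/289, sR=90/229, mL=7605/66181, mR=-46620/66181
obs B: pose=(-4,0,W) → sL=45/257, sR=9/37, mL=1017/19018, mR=-3978/9509
sensor matrix S = [[90/289, 90/229], [45/257, 9/37]]; det S = 4364280/629315129
solve [mL_A; mL_B] = S·[w00; w01] and [mR_A; mR_B] = S·[w10; w11]:
  w00 = 1, w01 = -1/2, w10 = -1, w11 = -1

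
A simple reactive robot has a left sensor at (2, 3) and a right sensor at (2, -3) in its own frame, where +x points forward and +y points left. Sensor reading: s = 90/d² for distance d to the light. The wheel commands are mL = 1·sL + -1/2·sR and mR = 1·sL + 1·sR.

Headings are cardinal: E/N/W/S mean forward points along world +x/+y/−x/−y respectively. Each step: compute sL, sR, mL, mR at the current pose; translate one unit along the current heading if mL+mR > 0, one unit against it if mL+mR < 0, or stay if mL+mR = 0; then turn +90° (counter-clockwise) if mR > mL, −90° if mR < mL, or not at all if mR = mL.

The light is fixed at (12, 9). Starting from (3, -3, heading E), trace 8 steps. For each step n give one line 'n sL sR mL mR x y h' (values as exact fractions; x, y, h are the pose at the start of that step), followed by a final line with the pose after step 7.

0 9/13 45/137 1881/3562 1818/1781 3 -3 E
1 90/221 18/25 261/5525 6228/5525 4 -3 N
2 45/148 45/82 45/1517 5175/6068 4 -2 W
3 18/41 90/313 3789/12833 9324/12833 3 -2 S
4 9/13 45/137 1881/3562 1818/1781 3 -3 E
5 90/221 18/25 261/5525 6228/5525 4 -3 N
6 45/148 45/82 45/1517 5175/6068 4 -2 W
7 18/41 90/313 3789/12833 9324/12833 3 -2 S
final 3 -3 E

n=0: pose=(3,-3,E); sL=9/13, sR=45/137; mL=1881/3562, mR=1818/1781; mL+mR=5517/3562 → advance +1; mR−mL=135/274 → turn +1·90°
n=1: pose=(4,-3,N); sL=90/221, sR=18/25; mL=261/5525, mR=6228/5525; mL+mR=6489/5525 → advance +1; mR−mL=27/25 → turn +1·90°
n=2: pose=(4,-2,W); sL=45/148, sR=45/82; mL=45/1517, mR=5175/6068; mL+mR=5355/6068 → advance +1; mR−mL=135/164 → turn +1·90°
n=3: pose=(3,-2,S); sL=18/41, sR=90/313; mL=3789/12833, mR=9324/12833; mL+mR=13113/12833 → advance +1; mR−mL=135/313 → turn +1·90°
n=4: pose=(3,-3,E); sL=9/13, sR=45/137; mL=1881/3562, mR=1818/1781; mL+mR=5517/3562 → advance +1; mR−mL=135/274 → turn +1·90°
n=5: pose=(4,-3,N); sL=90/221, sR=18/25; mL=261/5525, mR=6228/5525; mL+mR=6489/5525 → advance +1; mR−mL=27/25 → turn +1·90°
n=6: pose=(4,-2,W); sL=45/148, sR=45/82; mL=45/1517, mR=5175/6068; mL+mR=5355/6068 → advance +1; mR−mL=135/164 → turn +1·90°
n=7: pose=(3,-2,S); sL=18/41, sR=90/313; mL=3789/12833, mR=9324/12833; mL+mR=13113/12833 → advance +1; mR−mL=135/313 → turn +1·90°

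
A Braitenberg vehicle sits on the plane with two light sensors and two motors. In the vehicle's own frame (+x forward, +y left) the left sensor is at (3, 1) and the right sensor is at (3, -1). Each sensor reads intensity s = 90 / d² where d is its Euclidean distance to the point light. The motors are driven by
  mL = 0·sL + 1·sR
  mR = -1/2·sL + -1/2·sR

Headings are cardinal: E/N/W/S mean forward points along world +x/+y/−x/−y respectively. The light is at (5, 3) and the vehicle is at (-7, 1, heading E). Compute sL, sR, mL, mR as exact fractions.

45/41 1 1 -43/41

left sensor world pos  = (-4, 2); dL² = 82
right sensor world pos = (-4, 0); dR² = 90
sL = 90/82 = 45/41
sR = 90/90 = 1
mL = 0·sL + 1·sR = 1
mR = -1/2·sL + -1/2·sR = -43/41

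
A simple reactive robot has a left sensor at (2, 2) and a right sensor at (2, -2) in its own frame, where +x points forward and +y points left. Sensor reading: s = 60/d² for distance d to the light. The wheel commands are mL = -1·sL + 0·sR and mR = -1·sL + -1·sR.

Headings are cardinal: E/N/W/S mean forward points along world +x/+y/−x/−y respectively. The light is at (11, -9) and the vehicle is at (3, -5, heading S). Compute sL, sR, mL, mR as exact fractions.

left sensor world pos  = (5, -7); dL² = 40
right sensor world pos = (1, -7); dR² = 104
sL = 60/40 = 3/2
sR = 60/104 = 15/26
mL = -1·sL + 0·sR = -3/2
mR = -1·sL + -1·sR = -27/13

3/2 15/26 -3/2 -27/13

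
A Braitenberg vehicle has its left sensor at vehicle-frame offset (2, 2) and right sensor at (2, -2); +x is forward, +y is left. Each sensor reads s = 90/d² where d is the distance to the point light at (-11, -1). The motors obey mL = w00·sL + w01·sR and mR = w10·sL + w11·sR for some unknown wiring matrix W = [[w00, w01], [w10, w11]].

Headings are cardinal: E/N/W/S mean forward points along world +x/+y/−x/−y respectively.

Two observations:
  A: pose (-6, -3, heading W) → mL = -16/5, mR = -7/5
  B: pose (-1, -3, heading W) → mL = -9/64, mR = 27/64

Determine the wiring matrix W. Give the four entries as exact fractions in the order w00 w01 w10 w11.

1/2 -1/2 1 -1/2

obs A: pose=(-6,-3,W) → sL=18/5, sR=10, mL=-16/5, mR=-7/5
obs B: pose=(-1,-3,W) → sL=9/8, sR=45/32, mL=-9/64, mR=27/64
sensor matrix S = [[18/5, 10], [9/8, 45/32]]; det S = -99/16
solve [mL_A; mL_B] = S·[w00; w01] and [mR_A; mR_B] = S·[w10; w11]:
  w00 = 1/2, w01 = -1/2, w10 = 1, w11 = -1/2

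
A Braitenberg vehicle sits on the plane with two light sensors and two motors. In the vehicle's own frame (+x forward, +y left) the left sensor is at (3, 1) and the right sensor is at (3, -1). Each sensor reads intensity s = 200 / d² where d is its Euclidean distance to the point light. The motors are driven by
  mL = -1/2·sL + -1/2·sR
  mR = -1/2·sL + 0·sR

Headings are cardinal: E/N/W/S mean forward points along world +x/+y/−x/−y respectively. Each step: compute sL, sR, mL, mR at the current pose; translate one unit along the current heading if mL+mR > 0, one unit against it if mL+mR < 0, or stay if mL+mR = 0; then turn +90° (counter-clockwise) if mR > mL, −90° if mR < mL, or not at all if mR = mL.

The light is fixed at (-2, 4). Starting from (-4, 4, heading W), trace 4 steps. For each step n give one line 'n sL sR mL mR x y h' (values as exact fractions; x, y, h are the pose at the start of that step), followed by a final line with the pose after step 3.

n=0: pose=(-4,4,W); sL=100/13, sR=100/13; mL=-100/13, mR=-50/13; mL+mR=-150/13 → advance -1; mR−mL=50/13 → turn +1·90°
n=1: pose=(-3,4,S); sL=200/9, sR=200/13; mL=-2200/117, mR=-100/9; mL+mR=-3500/117 → advance -1; mR−mL=100/13 → turn +1·90°
n=2: pose=(-3,5,E); sL=25, sR=50; mL=-75/2, mR=-25/2; mL+mR=-50 → advance -1; mR−mL=25 → turn +1·90°
n=3: pose=(-4,5,N); sL=8, sR=200/17; mL=-168/17, mR=-4; mL+mR=-236/17 → advance -1; mR−mL=100/17 → turn +1·90°

0 100/13 100/13 -100/13 -50/13 -4 4 W
1 200/9 200/13 -2200/117 -100/9 -3 4 S
2 25 50 -75/2 -25/2 -3 5 E
3 8 200/17 -168/17 -4 -4 5 N
final -4 4 W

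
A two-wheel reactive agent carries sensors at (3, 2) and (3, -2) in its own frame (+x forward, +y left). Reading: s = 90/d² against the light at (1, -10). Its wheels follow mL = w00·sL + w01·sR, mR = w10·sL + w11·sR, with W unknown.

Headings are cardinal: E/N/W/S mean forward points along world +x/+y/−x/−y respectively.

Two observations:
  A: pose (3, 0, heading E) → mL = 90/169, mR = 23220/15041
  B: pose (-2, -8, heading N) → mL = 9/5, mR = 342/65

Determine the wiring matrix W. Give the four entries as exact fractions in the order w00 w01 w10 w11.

obs A: pose=(3,0,E) → sL=90/169, sR=90/89, mL=90/169, mR=23220/15041
obs B: pose=(-2,-8,N) → sL=9/5, sR=45/13, mL=9/5, mR=342/65
sensor matrix S = [[90/169, 90/89], [9/5, 45/13]]; det S = 4536/195533
solve [mL_A; mL_B] = S·[w00; w01] and [mR_A; mR_B] = S·[w10; w11]:
  w00 = 1, w01 = 0, w10 = 1, w11 = 1

1 0 1 1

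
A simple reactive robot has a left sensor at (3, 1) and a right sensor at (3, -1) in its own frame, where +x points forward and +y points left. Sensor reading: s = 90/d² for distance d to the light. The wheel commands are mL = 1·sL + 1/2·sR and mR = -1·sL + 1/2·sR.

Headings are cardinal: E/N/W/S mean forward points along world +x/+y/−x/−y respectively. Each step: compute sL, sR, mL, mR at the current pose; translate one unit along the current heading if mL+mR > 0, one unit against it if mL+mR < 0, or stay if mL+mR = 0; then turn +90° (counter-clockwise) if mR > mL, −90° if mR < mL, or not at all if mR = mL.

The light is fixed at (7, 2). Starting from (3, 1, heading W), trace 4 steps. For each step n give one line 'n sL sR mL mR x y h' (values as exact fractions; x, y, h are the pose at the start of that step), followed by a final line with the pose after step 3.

0 90/53 90/49 6795/2597 -2025/2597 3 1 W
1 9/4 9/2 9/2 0 2 1 N
2 18 18 27 -9 2 2 E
3 5 45/17 215/34 -125/34 3 2 S
final 3 1 W

n=0: pose=(3,1,W); sL=90/53, sR=90/49; mL=6795/2597, mR=-2025/2597; mL+mR=90/49 → advance +1; mR−mL=-180/53 → turn -1·90°
n=1: pose=(2,1,N); sL=9/4, sR=9/2; mL=9/2, mR=0; mL+mR=9/2 → advance +1; mR−mL=-9/2 → turn -1·90°
n=2: pose=(2,2,E); sL=18, sR=18; mL=27, mR=-9; mL+mR=18 → advance +1; mR−mL=-36 → turn -1·90°
n=3: pose=(3,2,S); sL=5, sR=45/17; mL=215/34, mR=-125/34; mL+mR=45/17 → advance +1; mR−mL=-10 → turn -1·90°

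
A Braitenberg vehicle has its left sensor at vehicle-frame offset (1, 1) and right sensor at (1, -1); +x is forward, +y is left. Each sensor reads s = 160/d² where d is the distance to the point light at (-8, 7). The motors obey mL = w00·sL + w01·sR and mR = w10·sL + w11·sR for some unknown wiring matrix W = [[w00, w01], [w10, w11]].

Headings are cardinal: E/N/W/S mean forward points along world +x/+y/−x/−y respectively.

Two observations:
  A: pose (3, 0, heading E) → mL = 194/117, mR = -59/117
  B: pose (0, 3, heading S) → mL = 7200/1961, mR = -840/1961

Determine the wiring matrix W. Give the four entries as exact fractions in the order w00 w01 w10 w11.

obs A: pose=(3,0,E) → sL=8/9, sR=10/13, mL=194/117, mR=-59/117
obs B: pose=(0,3,S) → sL=80/53, sR=80/37, mL=7200/1961, mR=-840/1961
sensor matrix S = [[8/9, 10/13], [80/53, 80/37]]; det S = 174560/229437
solve [mL_A; mL_B] = S·[w00; w01] and [mR_A; mR_B] = S·[w10; w11]:
  w00 = 1, w01 = 1, w10 = -1, w11 = 1/2

1 1 -1 1/2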